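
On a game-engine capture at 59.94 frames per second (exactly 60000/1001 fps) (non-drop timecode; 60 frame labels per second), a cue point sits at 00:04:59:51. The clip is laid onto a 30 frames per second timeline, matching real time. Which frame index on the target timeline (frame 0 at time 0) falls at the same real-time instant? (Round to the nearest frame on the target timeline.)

frame 9004

Source frame index: (0×3600 + 4×60 + 59) × 60 + 51 = 17991.
Real time: 17991 / (60000/1001) = 6002997/20000 s.
Target frame: (6002997/20000) × (30) = 18008991/2000 ≈ 9004.496 → 9004.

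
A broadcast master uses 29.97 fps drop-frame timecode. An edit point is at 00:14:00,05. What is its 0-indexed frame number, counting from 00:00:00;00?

Complete 10-minute blocks: 1, each 17982 frames → 17982.
Remaining 4 whole minutes in the current block: 1800 + 3 × 1798 = 7194 frames.
Within the current minute: 0 × 30 + 5 − 2 = 3 (labels ;00/;01 skipped at this minute). Total = 17982 + 7194 + 3 = 25179.

25179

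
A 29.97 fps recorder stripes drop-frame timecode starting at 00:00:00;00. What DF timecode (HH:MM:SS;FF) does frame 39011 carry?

Each 10-minute DF block holds 10 × 60 × 30 − 9 × 2 = 17982 frames. 39011 ÷ 17982 → 2 full blocks, remainder 3047.
Within the partial block the first minute is 1800 frames and each further minute 1798, so 1 further minute boundary passed. Total skipped labels = 18 × 2 + 2 × 1 = 38.
Non-drop label index = 39011 + 38 = 39049; at 30 labels/s that is 00:21:41:19, i.e. DF 00:21:41;19.

00:21:41;19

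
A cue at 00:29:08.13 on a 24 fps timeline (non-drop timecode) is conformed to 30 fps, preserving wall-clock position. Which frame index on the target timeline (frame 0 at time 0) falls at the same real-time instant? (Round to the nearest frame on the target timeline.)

Source frame index: (0×3600 + 29×60 + 8) × 24 + 13 = 41965.
Real time: 41965 / (24) = 41965/24 s.
Target frame: (41965/24) × (30) = 209825/4 ≈ 52456.250 → 52456.

frame 52456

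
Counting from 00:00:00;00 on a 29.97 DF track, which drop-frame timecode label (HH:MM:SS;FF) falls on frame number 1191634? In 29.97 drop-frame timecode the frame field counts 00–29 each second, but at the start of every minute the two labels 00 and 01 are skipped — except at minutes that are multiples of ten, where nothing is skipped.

Ten DF minutes hold 17982 frames, so frame 1191634 lies in block 66 (frames 1186812–1204793) with 4822 frames into that block.
The block's first minute is 1800 frames and the rest 1798 each; 4822 frames reaches minute 2, so 66 × 18 + 2 × 2 = 1192 labels have been skipped so far.
Adding those back, label number 1191634 + 1192 = 1192826 at 30 labels/s is 39760 s + 26 f = 11 h 2 min 40 s frame 26, i.e. 11:02:40;26.

11:02:40;26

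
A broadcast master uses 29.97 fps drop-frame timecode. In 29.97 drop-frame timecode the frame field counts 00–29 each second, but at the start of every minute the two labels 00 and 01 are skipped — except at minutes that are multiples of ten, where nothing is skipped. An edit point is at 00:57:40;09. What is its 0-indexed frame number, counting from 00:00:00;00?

103705

Complete 10-minute blocks: 5, each 17982 frames → 89910.
Remaining 7 whole minutes in the current block: 1800 + 6 × 1798 = 12588 frames.
Within the current minute: 40 × 30 + 9 − 2 = 1207 (labels ;00/;01 skipped at this minute). Total = 89910 + 12588 + 1207 = 103705.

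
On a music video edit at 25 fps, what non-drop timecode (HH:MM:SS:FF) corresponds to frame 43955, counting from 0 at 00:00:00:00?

00:29:18:05

43955 ÷ 25 = 1758 full seconds, remainder 5 frames.
1758 s = 0 h 29 min 18 s.
Timecode: 00:29:18:05.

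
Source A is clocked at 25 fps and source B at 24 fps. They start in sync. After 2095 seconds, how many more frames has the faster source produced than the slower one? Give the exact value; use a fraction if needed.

A emits 25 × 2095 = 52375 frames; B emits 24 × 2095 = 50280.
Difference = 2095 frames; B is behind A.

2095 frames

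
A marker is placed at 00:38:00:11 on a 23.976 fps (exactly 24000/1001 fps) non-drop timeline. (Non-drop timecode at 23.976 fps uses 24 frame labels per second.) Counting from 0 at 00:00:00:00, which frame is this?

Total seconds to the label: (0 × 3600 + 38 × 60 + 0) = 2280.
Frame index = 2280 × 24 + 11 = 54731.

54731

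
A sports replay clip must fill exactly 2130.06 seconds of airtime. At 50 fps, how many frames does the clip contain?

106503 frames

Frames = 2130.06 × 50 = 106503.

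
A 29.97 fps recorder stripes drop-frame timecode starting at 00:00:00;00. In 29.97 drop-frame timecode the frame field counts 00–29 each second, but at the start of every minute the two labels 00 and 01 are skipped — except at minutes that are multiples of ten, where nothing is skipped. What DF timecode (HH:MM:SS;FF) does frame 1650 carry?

00:00:55;00

Each 10-minute DF block holds 10 × 60 × 30 − 9 × 2 = 17982 frames. 1650 ÷ 17982 → 0 full blocks, remainder 1650.
Within the partial block the first minute is 1800 frames and each further minute 1798, so 0 further minute boundaries passed. Total skipped labels = 18 × 0 + 2 × 0 = 0.
Non-drop label index = 1650 + 0 = 1650; at 30 labels/s that is 00:00:55:00, i.e. DF 00:00:55;00.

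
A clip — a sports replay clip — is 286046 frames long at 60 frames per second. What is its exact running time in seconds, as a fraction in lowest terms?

Running time = 286046 ÷ (60) = 286046 × 1/60 = 143023/30 s.

143023/30 seconds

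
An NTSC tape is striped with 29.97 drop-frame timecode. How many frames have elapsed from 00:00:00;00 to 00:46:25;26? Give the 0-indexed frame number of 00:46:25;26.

Complete 10-minute blocks: 4, each 17982 frames → 71928.
Remaining 6 whole minutes in the current block: 1800 + 5 × 1798 = 10790 frames.
Within the current minute: 25 × 30 + 26 − 2 = 774 (labels ;00/;01 skipped at this minute). Total = 71928 + 10790 + 774 = 83492.

83492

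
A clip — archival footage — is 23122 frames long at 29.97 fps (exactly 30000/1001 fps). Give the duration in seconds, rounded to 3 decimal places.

Running time = 23122 × 1001/30000 = 11572561/15000 s ≈ 771.504 s.

771.504 seconds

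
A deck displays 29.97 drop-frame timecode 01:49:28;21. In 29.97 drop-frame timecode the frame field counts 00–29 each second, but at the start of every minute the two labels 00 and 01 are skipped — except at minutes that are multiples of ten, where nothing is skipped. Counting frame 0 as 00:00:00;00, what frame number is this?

Complete 10-minute blocks: 10, each 17982 frames → 179820.
Remaining 9 whole minutes in the current block: 1800 + 8 × 1798 = 16184 frames.
Within the current minute: 28 × 30 + 21 − 2 = 859 (labels ;00/;01 skipped at this minute). Total = 179820 + 16184 + 859 = 196863.

196863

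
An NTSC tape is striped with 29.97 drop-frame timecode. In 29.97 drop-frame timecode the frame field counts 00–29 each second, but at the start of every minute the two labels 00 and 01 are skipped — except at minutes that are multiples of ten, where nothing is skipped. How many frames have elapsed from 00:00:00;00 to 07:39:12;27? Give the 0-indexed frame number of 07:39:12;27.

825759

Complete 10-minute blocks: 45, each 17982 frames → 809190.
Remaining 9 whole minutes in the current block: 1800 + 8 × 1798 = 16184 frames.
Within the current minute: 12 × 30 + 27 − 2 = 385 (labels ;00/;01 skipped at this minute). Total = 809190 + 16184 + 385 = 825759.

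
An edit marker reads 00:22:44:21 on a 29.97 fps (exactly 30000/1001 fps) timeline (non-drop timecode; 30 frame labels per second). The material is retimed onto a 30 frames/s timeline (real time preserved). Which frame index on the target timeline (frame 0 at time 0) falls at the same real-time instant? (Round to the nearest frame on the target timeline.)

frame 40982

Source frame index: (0×3600 + 22×60 + 44) × 30 + 21 = 40941.
Real time: 40941 / (30000/1001) = 13660647/10000 s.
Target frame: (13660647/10000) × (30) = 40981941/1000 ≈ 40981.941 → 40982.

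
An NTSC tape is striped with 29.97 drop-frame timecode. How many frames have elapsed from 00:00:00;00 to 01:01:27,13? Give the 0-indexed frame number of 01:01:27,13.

As if non-drop at 30 labels/s: (1 × 3600 + 1 × 60 + 27) × 30 + 13 = 110623.
Minute boundaries passed: 61; those not divisible by 10: 61 − 6 = 55; dropped labels = 2 × 55 = 110.
Actual frame index = 110623 − 110 = 110513.

110513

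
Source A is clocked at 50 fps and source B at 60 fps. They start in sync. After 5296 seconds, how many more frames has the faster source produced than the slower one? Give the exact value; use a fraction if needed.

A emits 50 × 5296 = 264800 frames; B emits 60 × 5296 = 317760.
Difference = 52960 frames; B is ahead of A.

52960 frames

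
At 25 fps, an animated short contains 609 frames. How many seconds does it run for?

Running time = 609 / (25) = 24.36 s.

24.36 seconds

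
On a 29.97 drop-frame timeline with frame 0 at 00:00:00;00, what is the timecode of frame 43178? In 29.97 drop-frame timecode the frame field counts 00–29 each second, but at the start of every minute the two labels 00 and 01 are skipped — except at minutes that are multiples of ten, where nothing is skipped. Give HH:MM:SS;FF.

00:24:00;22

Each 10-minute DF block holds 10 × 60 × 30 − 9 × 2 = 17982 frames. 43178 ÷ 17982 → 2 full blocks, remainder 7214.
Within the partial block the first minute is 1800 frames and each further minute 1798, so 4 further minute boundaries passed. Total skipped labels = 18 × 2 + 2 × 4 = 44.
Non-drop label index = 43178 + 44 = 43222; at 30 labels/s that is 00:24:00:22, i.e. DF 00:24:00;22.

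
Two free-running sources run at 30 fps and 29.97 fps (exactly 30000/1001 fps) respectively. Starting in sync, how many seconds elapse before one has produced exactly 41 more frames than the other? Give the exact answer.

41041/30 seconds

The gap grows by |30000/1001 − 30| = 30/1001 frames per second.
Time for a 41-frame gap: 41 ÷ (30/1001) = 41041/30 s.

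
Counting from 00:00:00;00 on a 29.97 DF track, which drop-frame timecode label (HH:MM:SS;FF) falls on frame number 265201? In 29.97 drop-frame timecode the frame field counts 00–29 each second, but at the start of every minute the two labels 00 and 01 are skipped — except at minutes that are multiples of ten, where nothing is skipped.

02:27:28;27

Each 10-minute DF block holds 10 × 60 × 30 − 9 × 2 = 17982 frames. 265201 ÷ 17982 → 14 full blocks, remainder 13453.
Within the partial block the first minute is 1800 frames and each further minute 1798, so 7 further minute boundaries passed. Total skipped labels = 18 × 14 + 2 × 7 = 266.
Non-drop label index = 265201 + 266 = 265467; at 30 labels/s that is 02:27:28:27, i.e. DF 02:27:28;27.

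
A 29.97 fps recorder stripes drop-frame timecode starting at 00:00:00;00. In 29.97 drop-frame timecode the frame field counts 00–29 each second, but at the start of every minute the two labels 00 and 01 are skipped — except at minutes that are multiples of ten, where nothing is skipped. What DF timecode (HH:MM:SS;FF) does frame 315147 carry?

Each 10-minute DF block holds 10 × 60 × 30 − 9 × 2 = 17982 frames. 315147 ÷ 17982 → 17 full blocks, remainder 9453.
Within the partial block the first minute is 1800 frames and each further minute 1798, so 5 further minute boundaries passed. Total skipped labels = 18 × 17 + 2 × 5 = 316.
Non-drop label index = 315147 + 316 = 315463; at 30 labels/s that is 02:55:15:13, i.e. DF 02:55:15;13.

02:55:15;13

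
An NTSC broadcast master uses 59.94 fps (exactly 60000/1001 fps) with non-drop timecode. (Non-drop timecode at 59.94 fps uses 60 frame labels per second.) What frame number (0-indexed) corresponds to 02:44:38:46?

592726

Total seconds to the label: (2 × 3600 + 44 × 60 + 38) = 9878.
Frame index = 9878 × 60 + 46 = 592726.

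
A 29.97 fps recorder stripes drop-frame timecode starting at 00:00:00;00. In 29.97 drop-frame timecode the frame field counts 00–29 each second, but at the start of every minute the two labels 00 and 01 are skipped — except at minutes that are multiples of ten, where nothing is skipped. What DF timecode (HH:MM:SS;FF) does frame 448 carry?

00:00:14;28

Ten DF minutes hold 17982 frames, so frame 448 lies in block 0 (frames 0–17981) with 448 frames into that block.
The block's first minute is 1800 frames and the rest 1798 each; 448 frames reaches minute 0, so 0 × 18 + 0 × 2 = 0 labels have been skipped so far.
Adding those back, label number 448 + 0 = 448 at 30 labels/s is 14 s + 28 f = 0 h 0 min 14 s frame 28, i.e. 00:00:14;28.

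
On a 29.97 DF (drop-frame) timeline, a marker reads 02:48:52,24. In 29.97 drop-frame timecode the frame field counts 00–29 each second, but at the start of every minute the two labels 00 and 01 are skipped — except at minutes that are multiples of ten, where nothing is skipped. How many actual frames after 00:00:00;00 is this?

Complete 10-minute blocks: 16, each 17982 frames → 287712.
Remaining 8 whole minutes in the current block: 1800 + 7 × 1798 = 14386 frames.
Within the current minute: 52 × 30 + 24 − 2 = 1582 (labels ;00/;01 skipped at this minute). Total = 287712 + 14386 + 1582 = 303680.

303680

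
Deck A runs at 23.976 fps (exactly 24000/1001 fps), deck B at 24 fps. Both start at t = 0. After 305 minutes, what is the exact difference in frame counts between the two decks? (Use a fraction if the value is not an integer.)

439200/1001 frames

305 min = 18300 s.
A emits 24000/1001 × 18300 = 439200000/1001 frames; B emits 24 × 18300 = 439200.
Difference = 439200/1001 frames (≈ 438.7612); B is ahead of A.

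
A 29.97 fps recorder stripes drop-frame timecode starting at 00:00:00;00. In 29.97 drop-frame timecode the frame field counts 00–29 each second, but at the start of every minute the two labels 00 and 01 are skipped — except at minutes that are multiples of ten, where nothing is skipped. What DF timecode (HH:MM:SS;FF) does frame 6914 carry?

Each 10-minute DF block holds 10 × 60 × 30 − 9 × 2 = 17982 frames. 6914 ÷ 17982 → 0 full blocks, remainder 6914.
Within the partial block the first minute is 1800 frames and each further minute 1798, so 3 further minute boundaries passed. Total skipped labels = 18 × 0 + 2 × 3 = 6.
Non-drop label index = 6914 + 6 = 6920; at 30 labels/s that is 00:03:50:20, i.e. DF 00:03:50;20.

00:03:50;20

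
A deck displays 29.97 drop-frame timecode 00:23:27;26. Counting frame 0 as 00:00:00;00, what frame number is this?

42194

As if non-drop at 30 labels/s: (0 × 3600 + 23 × 60 + 27) × 30 + 26 = 42236.
Minute boundaries passed: 23; those not divisible by 10: 23 − 2 = 21; dropped labels = 2 × 21 = 42.
Actual frame index = 42236 − 42 = 42194.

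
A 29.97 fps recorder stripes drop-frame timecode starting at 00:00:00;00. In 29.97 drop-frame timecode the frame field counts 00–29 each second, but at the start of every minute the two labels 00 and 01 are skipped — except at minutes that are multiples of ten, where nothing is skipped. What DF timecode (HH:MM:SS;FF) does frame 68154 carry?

Each 10-minute DF block holds 10 × 60 × 30 − 9 × 2 = 17982 frames. 68154 ÷ 17982 → 3 full blocks, remainder 14208.
Within the partial block the first minute is 1800 frames and each further minute 1798, so 7 further minute boundaries passed. Total skipped labels = 18 × 3 + 2 × 7 = 68.
Non-drop label index = 68154 + 68 = 68222; at 30 labels/s that is 00:37:54:02, i.e. DF 00:37:54;02.

00:37:54;02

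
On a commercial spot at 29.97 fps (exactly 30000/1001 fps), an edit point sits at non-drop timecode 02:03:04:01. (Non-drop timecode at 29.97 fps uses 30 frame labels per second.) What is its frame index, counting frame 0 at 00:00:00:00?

Total seconds to the label: (2 × 3600 + 3 × 60 + 4) = 7384.
Frame index = 7384 × 30 + 1 = 221521.

frame 221521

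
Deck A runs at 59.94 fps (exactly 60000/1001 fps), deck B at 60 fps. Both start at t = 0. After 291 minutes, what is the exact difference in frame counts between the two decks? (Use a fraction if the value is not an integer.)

1047600/1001 frames

291 min = 17460 s.
A emits 60000/1001 × 17460 = 1047600000/1001 frames; B emits 60 × 17460 = 1047600.
Difference = 1047600/1001 frames (≈ 1046.5534); B is ahead of A.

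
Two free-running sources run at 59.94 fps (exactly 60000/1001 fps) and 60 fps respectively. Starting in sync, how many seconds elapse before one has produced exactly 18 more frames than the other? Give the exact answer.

The gap grows by |60 − 60000/1001| = 60/1001 frames per second.
Time for a 18-frame gap: 18 ÷ (60/1001) = 300.3 s.

300.3 seconds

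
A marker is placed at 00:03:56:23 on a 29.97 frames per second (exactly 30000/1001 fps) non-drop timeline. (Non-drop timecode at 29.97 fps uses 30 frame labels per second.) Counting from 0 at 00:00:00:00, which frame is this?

Total seconds to the label: (0 × 3600 + 3 × 60 + 56) = 236.
Frame index = 236 × 30 + 23 = 7103.

frame 7103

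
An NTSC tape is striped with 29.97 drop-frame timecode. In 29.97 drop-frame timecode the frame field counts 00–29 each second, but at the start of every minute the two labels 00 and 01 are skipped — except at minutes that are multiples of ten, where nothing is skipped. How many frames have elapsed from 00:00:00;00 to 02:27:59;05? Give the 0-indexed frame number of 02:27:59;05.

Complete 10-minute blocks: 14, each 17982 frames → 251748.
Remaining 7 whole minutes in the current block: 1800 + 6 × 1798 = 12588 frames.
Within the current minute: 59 × 30 + 5 − 2 = 1773 (labels ;00/;01 skipped at this minute). Total = 251748 + 12588 + 1773 = 266109.

266109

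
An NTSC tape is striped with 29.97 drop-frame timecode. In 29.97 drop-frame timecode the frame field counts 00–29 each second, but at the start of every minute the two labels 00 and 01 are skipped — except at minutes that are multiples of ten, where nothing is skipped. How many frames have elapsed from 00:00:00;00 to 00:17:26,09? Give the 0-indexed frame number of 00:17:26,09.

31357

As if non-drop at 30 labels/s: (0 × 3600 + 17 × 60 + 26) × 30 + 9 = 31389.
Minute boundaries passed: 17; those not divisible by 10: 17 − 1 = 16; dropped labels = 2 × 16 = 32.
Actual frame index = 31389 − 32 = 31357.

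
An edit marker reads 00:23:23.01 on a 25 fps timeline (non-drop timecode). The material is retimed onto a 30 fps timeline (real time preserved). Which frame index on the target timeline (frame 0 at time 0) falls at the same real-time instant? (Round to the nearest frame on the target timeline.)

Source frame index: (0×3600 + 23×60 + 23) × 25 + 1 = 35076.
Real time: 35076 / (25) = 35076/25 s.
Target frame: (35076/25) × (30) = 210456/5 ≈ 42091.200 → 42091.

frame 42091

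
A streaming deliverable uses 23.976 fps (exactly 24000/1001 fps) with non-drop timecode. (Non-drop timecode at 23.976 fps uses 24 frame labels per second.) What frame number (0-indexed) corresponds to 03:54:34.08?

Total seconds to the label: (3 × 3600 + 54 × 60 + 34) = 14074.
Frame index = 14074 × 24 + 8 = 337784.

frame 337784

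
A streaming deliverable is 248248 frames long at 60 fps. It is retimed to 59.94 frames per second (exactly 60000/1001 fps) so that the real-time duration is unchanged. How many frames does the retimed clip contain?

248000 frames

Target frames = source frames × (target rate / source rate) = 248248 × (60000/1001)/(60) = 248248 × 1000/1001 = 248000.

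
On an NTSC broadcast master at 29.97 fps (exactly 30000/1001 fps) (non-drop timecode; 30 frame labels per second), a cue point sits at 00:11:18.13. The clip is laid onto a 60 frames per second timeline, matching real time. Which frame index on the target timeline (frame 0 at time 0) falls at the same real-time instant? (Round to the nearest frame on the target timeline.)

Source frame index: (0×3600 + 11×60 + 18) × 30 + 13 = 20353.
Real time: 20353 / (30000/1001) = 20373353/30000 s.
Target frame: (20373353/30000) × (60) = 20373353/500 ≈ 40746.706 → 40747.

frame 40747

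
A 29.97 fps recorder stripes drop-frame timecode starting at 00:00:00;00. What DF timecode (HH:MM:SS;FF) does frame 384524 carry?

Each 10-minute DF block holds 10 × 60 × 30 − 9 × 2 = 17982 frames. 384524 ÷ 17982 → 21 full blocks, remainder 6902.
Within the partial block the first minute is 1800 frames and each further minute 1798, so 3 further minute boundaries passed. Total skipped labels = 18 × 21 + 2 × 3 = 384.
Non-drop label index = 384524 + 384 = 384908; at 30 labels/s that is 03:33:50:08, i.e. DF 03:33:50;08.

03:33:50;08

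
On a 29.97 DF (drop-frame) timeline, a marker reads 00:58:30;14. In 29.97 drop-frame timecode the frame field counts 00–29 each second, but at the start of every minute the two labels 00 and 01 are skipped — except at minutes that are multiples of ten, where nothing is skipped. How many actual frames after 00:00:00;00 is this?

105208

As if non-drop at 30 labels/s: (0 × 3600 + 58 × 60 + 30) × 30 + 14 = 105314.
Minute boundaries passed: 58; those not divisible by 10: 58 − 5 = 53; dropped labels = 2 × 53 = 106.
Actual frame index = 105314 − 106 = 105208.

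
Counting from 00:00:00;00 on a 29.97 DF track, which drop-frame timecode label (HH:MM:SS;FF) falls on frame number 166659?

Each 10-minute DF block holds 10 × 60 × 30 − 9 × 2 = 17982 frames. 166659 ÷ 17982 → 9 full blocks, remainder 4821.
Within the partial block the first minute is 1800 frames and each further minute 1798, so 2 further minute boundaries passed. Total skipped labels = 18 × 9 + 2 × 2 = 166.
Non-drop label index = 166659 + 166 = 166825; at 30 labels/s that is 01:32:40:25, i.e. DF 01:32:40;25.

01:32:40;25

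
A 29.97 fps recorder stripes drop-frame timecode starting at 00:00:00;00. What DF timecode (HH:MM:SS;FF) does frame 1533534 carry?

14:12:48;28

Ten DF minutes hold 17982 frames, so frame 1533534 lies in block 85 (frames 1528470–1546451) with 5064 frames into that block.
The block's first minute is 1800 frames and the rest 1798 each; 5064 frames reaches minute 2, so 85 × 18 + 2 × 2 = 1534 labels have been skipped so far.
Adding those back, label number 1533534 + 1534 = 1535068 at 30 labels/s is 51168 s + 28 f = 14 h 12 min 48 s frame 28, i.e. 14:12:48;28.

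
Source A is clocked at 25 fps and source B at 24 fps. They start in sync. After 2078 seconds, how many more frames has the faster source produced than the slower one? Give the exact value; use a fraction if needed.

2078 frames

A emits 25 × 2078 = 51950 frames; B emits 24 × 2078 = 49872.
Difference = 2078 frames; B is behind A.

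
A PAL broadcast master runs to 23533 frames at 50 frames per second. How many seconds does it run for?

470.66 seconds

Running time = 23533 / (50) = 470.66 s.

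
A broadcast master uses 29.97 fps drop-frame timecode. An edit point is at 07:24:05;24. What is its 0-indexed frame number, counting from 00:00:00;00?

798574

Complete 10-minute blocks: 44, each 17982 frames → 791208.
Remaining 4 whole minutes in the current block: 1800 + 3 × 1798 = 7194 frames.
Within the current minute: 5 × 30 + 24 − 2 = 172 (labels ;00/;01 skipped at this minute). Total = 791208 + 7194 + 172 = 798574.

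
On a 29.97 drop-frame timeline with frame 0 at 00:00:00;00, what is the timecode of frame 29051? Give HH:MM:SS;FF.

Each 10-minute DF block holds 10 × 60 × 30 − 9 × 2 = 17982 frames. 29051 ÷ 17982 → 1 full block, remainder 11069.
Within the partial block the first minute is 1800 frames and each further minute 1798, so 6 further minute boundaries passed. Total skipped labels = 18 × 1 + 2 × 6 = 30.
Non-drop label index = 29051 + 30 = 29081; at 30 labels/s that is 00:16:09:11, i.e. DF 00:16:09;11.

00:16:09;11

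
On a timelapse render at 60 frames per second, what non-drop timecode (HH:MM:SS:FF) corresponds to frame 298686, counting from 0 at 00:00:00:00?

298686 ÷ 60 = 4978 full seconds, remainder 6 frames.
4978 s = 1 h 22 min 58 s.
Timecode: 01:22:58:06.

01:22:58:06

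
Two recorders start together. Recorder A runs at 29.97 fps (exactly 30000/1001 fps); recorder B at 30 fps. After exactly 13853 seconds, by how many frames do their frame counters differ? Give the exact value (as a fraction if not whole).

59370/143 frames

A emits 30000/1001 × 13853 = 59370000/143 frames; B emits 30 × 13853 = 415590.
Difference = 59370/143 frames (≈ 415.1748); B is ahead of A.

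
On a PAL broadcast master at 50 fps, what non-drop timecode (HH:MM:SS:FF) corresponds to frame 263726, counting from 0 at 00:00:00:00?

01:27:54:26

263726 ÷ 50 = 5274 full seconds, remainder 26 frames.
5274 s = 1 h 27 min 54 s.
Timecode: 01:27:54:26.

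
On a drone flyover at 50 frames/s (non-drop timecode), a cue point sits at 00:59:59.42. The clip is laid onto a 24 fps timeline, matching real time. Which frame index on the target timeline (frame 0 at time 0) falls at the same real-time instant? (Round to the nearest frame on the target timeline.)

Source frame index: (0×3600 + 59×60 + 59) × 50 + 42 = 179992.
Real time: 179992 / (50) = 89996/25 s.
Target frame: (89996/25) × (24) = 2159904/25 ≈ 86396.160 → 86396.

frame 86396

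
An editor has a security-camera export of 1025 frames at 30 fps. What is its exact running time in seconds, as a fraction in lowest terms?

205/6 seconds

Running time = 1025 ÷ (30) = 1025 × 1/30 = 205/6 s.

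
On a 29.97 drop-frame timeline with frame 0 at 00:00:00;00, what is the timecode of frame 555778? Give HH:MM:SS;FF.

Ten DF minutes hold 17982 frames, so frame 555778 lies in block 30 (frames 539460–557441) with 16318 frames into that block.
The block's first minute is 1800 frames and the rest 1798 each; 16318 frames reaches minute 9, so 30 × 18 + 9 × 2 = 558 labels have been skipped so far.
Adding those back, label number 555778 + 558 = 556336 at 30 labels/s is 18544 s + 16 f = 5 h 9 min 4 s frame 16, i.e. 05:09:04;16.

05:09:04;16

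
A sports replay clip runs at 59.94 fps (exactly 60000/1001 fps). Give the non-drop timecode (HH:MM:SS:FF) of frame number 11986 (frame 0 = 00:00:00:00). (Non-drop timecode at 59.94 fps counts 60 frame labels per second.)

00:03:19:46

11986 ÷ 60 = 199 full seconds, remainder 46 frames.
199 s = 0 h 3 min 19 s.
Timecode: 00:03:19:46.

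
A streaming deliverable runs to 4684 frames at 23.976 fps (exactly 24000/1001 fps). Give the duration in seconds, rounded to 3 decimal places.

195.362 seconds

Running time = 4684 × 1001/24000 = 1172171/6000 s ≈ 195.362 s.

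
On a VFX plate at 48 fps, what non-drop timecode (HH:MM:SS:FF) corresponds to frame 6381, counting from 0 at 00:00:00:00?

00:02:12:45

6381 ÷ 48 = 132 full seconds, remainder 45 frames.
132 s = 0 h 2 min 12 s.
Timecode: 00:02:12:45.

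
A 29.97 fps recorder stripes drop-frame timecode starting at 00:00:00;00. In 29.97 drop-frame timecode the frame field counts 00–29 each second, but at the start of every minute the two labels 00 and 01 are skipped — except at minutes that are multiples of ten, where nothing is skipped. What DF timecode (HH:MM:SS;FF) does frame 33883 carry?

00:18:50;17

Each 10-minute DF block holds 10 × 60 × 30 − 9 × 2 = 17982 frames. 33883 ÷ 17982 → 1 full block, remainder 15901.
Within the partial block the first minute is 1800 frames and each further minute 1798, so 8 further minute boundaries passed. Total skipped labels = 18 × 1 + 2 × 8 = 34.
Non-drop label index = 33883 + 34 = 33917; at 30 labels/s that is 00:18:50:17, i.e. DF 00:18:50;17.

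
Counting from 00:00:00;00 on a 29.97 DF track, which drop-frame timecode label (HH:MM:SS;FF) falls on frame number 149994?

Ten DF minutes hold 17982 frames, so frame 149994 lies in block 8 (frames 143856–161837) with 6138 frames into that block.
The block's first minute is 1800 frames and the rest 1798 each; 6138 frames reaches minute 3, so 8 × 18 + 3 × 2 = 150 labels have been skipped so far.
Adding those back, label number 149994 + 150 = 150144 at 30 labels/s is 5004 s + 24 f = 1 h 23 min 24 s frame 24, i.e. 01:23:24;24.

01:23:24;24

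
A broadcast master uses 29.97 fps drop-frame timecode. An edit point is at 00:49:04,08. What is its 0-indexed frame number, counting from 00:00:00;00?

88238

As if non-drop at 30 labels/s: (0 × 3600 + 49 × 60 + 4) × 30 + 8 = 88328.
Minute boundaries passed: 49; those not divisible by 10: 49 − 4 = 45; dropped labels = 2 × 45 = 90.
Actual frame index = 88328 − 90 = 88238.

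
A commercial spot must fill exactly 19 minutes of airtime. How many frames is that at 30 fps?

19 min = 1140 s.
Frames = 1140 × 30 = 34200.

34200 frames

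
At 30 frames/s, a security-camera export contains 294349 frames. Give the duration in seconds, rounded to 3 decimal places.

Running time = 294349 × 1/30 = 294349/30 s ≈ 9811.633 s.

9811.633 seconds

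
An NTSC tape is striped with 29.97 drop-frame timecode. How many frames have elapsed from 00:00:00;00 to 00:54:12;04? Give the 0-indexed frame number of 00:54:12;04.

97466

As if non-drop at 30 labels/s: (0 × 3600 + 54 × 60 + 12) × 30 + 4 = 97564.
Minute boundaries passed: 54; those not divisible by 10: 54 − 5 = 49; dropped labels = 2 × 49 = 98.
Actual frame index = 97564 − 98 = 97466.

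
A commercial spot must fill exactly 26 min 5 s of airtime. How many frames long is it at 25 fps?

26 min 5 s = 1565 s.
Frames = 1565 × 25 = 39125.

39125 frames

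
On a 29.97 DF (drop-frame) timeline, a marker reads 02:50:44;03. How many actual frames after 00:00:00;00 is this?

Complete 10-minute blocks: 17, each 17982 frames → 305694.
Remaining 0 whole minutes in the current block: 0 frames.
Within the current minute: 44 × 30 + 3 = 1323. Total = 305694 + 0 + 1323 = 307017.

307017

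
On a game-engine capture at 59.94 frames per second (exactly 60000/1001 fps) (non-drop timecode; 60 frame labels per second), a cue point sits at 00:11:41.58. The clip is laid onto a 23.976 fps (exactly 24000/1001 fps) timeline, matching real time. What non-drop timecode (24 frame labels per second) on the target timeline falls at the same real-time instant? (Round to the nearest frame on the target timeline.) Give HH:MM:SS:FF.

Source frame index: (0×3600 + 11×60 + 41) × 60 + 58 = 42118.
Real time: 42118 / (60000/1001) = 21080059/30000 s.
Target frame: (21080059/30000) × (24000/1001) = 84236/5 ≈ 16847.200 → 16847.
At 24 labels/s: frame 16847 → 00:11:41:23.

00:11:41:23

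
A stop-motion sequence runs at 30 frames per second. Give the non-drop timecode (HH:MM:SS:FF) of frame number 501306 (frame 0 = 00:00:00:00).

501306 ÷ 30 = 16710 full seconds, remainder 6 frames.
16710 s = 4 h 38 min 30 s.
Timecode: 04:38:30:06.

04:38:30:06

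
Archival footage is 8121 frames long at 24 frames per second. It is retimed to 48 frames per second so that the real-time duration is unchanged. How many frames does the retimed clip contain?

Target frames = source frames × (target rate / source rate) = 8121 × (48)/(24) = 8121 × 2 = 16242.

16242 frames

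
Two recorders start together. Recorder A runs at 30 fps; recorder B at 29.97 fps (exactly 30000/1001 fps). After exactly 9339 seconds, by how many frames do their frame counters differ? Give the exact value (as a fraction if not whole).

25470/91 frames

A emits 30 × 9339 = 280170 frames; B emits 30000/1001 × 9339 = 25470000/91.
Difference = 25470/91 frames (≈ 279.8901); B is behind A.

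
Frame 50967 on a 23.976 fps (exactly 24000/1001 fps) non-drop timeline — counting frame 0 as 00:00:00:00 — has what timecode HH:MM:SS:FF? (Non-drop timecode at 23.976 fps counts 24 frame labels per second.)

50967 ÷ 24 = 2123 full seconds, remainder 15 frames.
2123 s = 0 h 35 min 23 s.
Timecode: 00:35:23:15.

00:35:23:15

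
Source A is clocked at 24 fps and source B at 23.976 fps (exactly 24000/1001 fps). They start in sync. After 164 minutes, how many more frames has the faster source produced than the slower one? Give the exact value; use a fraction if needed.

164 min = 9840 s.
A emits 24 × 9840 = 236160 frames; B emits 24000/1001 × 9840 = 236160000/1001.
Difference = 236160/1001 frames (≈ 235.9241); B is behind A.

236160/1001 frames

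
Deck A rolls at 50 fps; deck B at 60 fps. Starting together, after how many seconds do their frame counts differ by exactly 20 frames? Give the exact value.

2 seconds

The gap grows by |60 − 50| = 10 frames per second.
Time for a 20-frame gap: 20 ÷ (10) = 2 s.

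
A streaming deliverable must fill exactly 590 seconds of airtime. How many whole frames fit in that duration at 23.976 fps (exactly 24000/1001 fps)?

Frames = 590 × 24000/1001 = 14160000/1001 ≈ 14145.8541.
Complete frames: 14145.

14145 frames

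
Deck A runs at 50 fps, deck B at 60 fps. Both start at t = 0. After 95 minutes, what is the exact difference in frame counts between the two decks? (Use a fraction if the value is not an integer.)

95 min = 5700 s.
A emits 50 × 5700 = 285000 frames; B emits 60 × 5700 = 342000.
Difference = 57000 frames; B is ahead of A.

57000 frames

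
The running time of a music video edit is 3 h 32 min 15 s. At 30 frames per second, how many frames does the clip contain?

382050 frames

3 h 32 min 15 s = 12735 s.
Frames = 12735 × 30 = 382050.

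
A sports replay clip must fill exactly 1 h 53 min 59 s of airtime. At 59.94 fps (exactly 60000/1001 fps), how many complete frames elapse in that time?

1 h 53 min 59 s = 6839 s.
Frames = 6839 × 60000/1001 = 58620000/143 ≈ 409930.0699.
Complete frames: 409930.

409930 frames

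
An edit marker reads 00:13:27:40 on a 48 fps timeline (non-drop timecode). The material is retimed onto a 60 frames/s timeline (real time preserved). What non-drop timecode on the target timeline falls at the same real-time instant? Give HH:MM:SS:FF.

00:13:27:50

Source frame index: (0×3600 + 13×60 + 27) × 48 + 40 = 38776.
Real time: 38776 / (48) = 4847/6 s.
Target frame: (4847/6) × (60) = 48470.
At 60 labels/s: frame 48470 → 00:13:27:50.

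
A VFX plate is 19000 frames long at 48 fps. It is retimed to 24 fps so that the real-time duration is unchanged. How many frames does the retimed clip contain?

9500 frames

Target frames = source frames × (target rate / source rate) = 19000 × (24)/(48) = 19000 × 1/2 = 9500.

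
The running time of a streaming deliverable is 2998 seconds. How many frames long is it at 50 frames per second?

149900 frames

Frames = 2998 × 50 = 149900.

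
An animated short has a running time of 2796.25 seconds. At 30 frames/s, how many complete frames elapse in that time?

Frames = 2796.25 × 30 = 167775/2 ≈ 83887.5000.
Complete frames: 83887.

83887 frames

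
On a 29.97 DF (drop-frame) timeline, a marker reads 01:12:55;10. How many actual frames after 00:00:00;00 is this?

Complete 10-minute blocks: 7, each 17982 frames → 125874.
Remaining 2 whole minutes in the current block: 1800 + 1 × 1798 = 3598 frames.
Within the current minute: 55 × 30 + 10 − 2 = 1658 (labels ;00/;01 skipped at this minute). Total = 125874 + 3598 + 1658 = 131130.

131130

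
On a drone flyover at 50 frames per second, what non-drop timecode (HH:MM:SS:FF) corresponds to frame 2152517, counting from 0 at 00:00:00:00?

11:57:30:17

2152517 ÷ 50 = 43050 full seconds, remainder 17 frames.
43050 s = 11 h 57 min 30 s.
Timecode: 11:57:30:17.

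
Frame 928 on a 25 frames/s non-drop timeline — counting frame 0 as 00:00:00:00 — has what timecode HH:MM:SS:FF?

00:00:37:03

928 ÷ 25 = 37 full seconds, remainder 3 frames.
37 s = 0 h 0 min 37 s.
Timecode: 00:00:37:03.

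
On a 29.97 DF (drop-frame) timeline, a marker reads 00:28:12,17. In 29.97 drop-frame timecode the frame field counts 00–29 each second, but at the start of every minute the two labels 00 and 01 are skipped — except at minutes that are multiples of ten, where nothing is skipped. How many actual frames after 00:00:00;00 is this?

50725

As if non-drop at 30 labels/s: (0 × 3600 + 28 × 60 + 12) × 30 + 17 = 50777.
Minute boundaries passed: 28; those not divisible by 10: 28 − 2 = 26; dropped labels = 2 × 26 = 52.
Actual frame index = 50777 − 52 = 50725.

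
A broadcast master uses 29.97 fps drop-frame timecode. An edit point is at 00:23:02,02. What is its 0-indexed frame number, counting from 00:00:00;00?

41420

Complete 10-minute blocks: 2, each 17982 frames → 35964.
Remaining 3 whole minutes in the current block: 1800 + 2 × 1798 = 5396 frames.
Within the current minute: 2 × 30 + 2 − 2 = 60 (labels ;00/;01 skipped at this minute). Total = 35964 + 5396 + 60 = 41420.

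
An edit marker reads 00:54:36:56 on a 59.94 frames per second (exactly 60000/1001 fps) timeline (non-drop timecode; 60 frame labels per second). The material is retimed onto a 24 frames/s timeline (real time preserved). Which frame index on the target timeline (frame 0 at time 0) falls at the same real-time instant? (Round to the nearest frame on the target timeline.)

Source frame index: (0×3600 + 54×60 + 36) × 60 + 56 = 196616.
Real time: 196616 / (60000/1001) = 24601577/7500 s.
Target frame: (24601577/7500) × (24) = 49203154/625 ≈ 78725.046 → 78725.

frame 78725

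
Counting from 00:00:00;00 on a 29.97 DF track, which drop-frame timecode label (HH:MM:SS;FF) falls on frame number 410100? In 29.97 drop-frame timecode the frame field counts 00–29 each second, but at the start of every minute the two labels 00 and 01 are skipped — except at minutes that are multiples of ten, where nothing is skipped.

Ten DF minutes hold 17982 frames, so frame 410100 lies in block 22 (frames 395604–413585) with 14496 frames into that block.
The block's first minute is 1800 frames and the rest 1798 each; 14496 frames reaches minute 8, so 22 × 18 + 8 × 2 = 412 labels have been skipped so far.
Adding those back, label number 410100 + 412 = 410512 at 30 labels/s is 13683 s + 22 f = 3 h 48 min 3 s frame 22, i.e. 03:48:03;22.

03:48:03;22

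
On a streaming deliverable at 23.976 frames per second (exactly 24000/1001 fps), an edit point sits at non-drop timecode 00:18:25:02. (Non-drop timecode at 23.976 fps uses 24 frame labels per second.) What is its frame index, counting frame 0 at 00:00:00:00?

frame 26522

Total seconds to the label: (0 × 3600 + 18 × 60 + 25) = 1105.
Frame index = 1105 × 24 + 2 = 26522.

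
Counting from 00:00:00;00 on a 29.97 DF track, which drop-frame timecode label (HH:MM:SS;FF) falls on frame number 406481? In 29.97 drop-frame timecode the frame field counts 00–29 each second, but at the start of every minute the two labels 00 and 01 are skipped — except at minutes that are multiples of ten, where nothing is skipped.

03:46:02;29

Each 10-minute DF block holds 10 × 60 × 30 − 9 × 2 = 17982 frames. 406481 ÷ 17982 → 22 full blocks, remainder 10877.
Within the partial block the first minute is 1800 frames and each further minute 1798, so 6 further minute boundaries passed. Total skipped labels = 18 × 22 + 2 × 6 = 408.
Non-drop label index = 406481 + 408 = 406889; at 30 labels/s that is 03:46:02:29, i.e. DF 03:46:02;29.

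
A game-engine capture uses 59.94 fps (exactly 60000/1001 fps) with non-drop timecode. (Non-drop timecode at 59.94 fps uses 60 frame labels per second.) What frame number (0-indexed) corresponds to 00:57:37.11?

Total seconds to the label: (0 × 3600 + 57 × 60 + 37) = 3457.
Frame index = 3457 × 60 + 11 = 207431.

207431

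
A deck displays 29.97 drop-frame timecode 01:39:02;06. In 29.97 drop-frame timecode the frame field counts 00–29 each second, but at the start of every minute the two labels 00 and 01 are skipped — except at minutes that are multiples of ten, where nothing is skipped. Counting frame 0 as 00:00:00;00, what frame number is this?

As if non-drop at 30 labels/s: (1 × 3600 + 39 × 60 + 2) × 30 + 6 = 178266.
Minute boundaries passed: 99; those not divisible by 10: 99 − 9 = 90; dropped labels = 2 × 90 = 180.
Actual frame index = 178266 − 180 = 178086.

178086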